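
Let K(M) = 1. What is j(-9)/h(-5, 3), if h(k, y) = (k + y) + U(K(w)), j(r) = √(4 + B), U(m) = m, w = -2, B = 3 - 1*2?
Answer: -√5 ≈ -2.2361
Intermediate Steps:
B = 1 (B = 3 - 2 = 1)
j(r) = √5 (j(r) = √(4 + 1) = √5)
h(k, y) = 1 + k + y (h(k, y) = (k + y) + 1 = 1 + k + y)
j(-9)/h(-5, 3) = √5/(1 - 5 + 3) = √5/(-1) = √5*(-1) = -√5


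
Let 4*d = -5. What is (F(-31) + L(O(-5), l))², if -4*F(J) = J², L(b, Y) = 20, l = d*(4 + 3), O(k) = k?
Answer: 776161/16 ≈ 48510.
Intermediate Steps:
d = -5/4 (d = (¼)*(-5) = -5/4 ≈ -1.2500)
l = -35/4 (l = -5*(4 + 3)/4 = -5/4*7 = -35/4 ≈ -8.7500)
F(J) = -J²/4
(F(-31) + L(O(-5), l))² = (-¼*(-31)² + 20)² = (-¼*961 + 20)² = (-961/4 + 20)² = (-881/4)² = 776161/16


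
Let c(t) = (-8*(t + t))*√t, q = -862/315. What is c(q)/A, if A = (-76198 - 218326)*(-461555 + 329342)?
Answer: 3448*I*√30170/321984311454225 ≈ 1.86e-9*I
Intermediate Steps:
A = 38939901612 (A = -294524*(-132213) = 38939901612)
q = -862/315 (q = -862*1/315 = -862/315 ≈ -2.7365)
c(t) = -16*t^(3/2) (c(t) = (-16*t)*√t = -16*t^(3/2))
c(q)/A = -(-13792)*I*√30170/33075/38939901612 = -(-13792)*I*√30170/33075*(1/38939901612) = (13792*I*√30170/33075)*(1/38939901612) = 3448*I*√30170/321984311454225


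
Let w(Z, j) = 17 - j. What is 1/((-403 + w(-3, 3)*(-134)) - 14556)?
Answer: -1/16835 ≈ -5.9400e-5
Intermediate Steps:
1/((-403 + w(-3, 3)*(-134)) - 14556) = 1/((-403 + (17 - 1*3)*(-134)) - 14556) = 1/((-403 + (17 - 3)*(-134)) - 14556) = 1/((-403 + 14*(-134)) - 14556) = 1/((-403 - 1876) - 14556) = 1/(-2279 - 14556) = 1/(-16835) = -1/16835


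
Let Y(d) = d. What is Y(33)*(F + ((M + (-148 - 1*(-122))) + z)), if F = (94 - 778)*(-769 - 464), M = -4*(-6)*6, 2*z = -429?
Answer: 55656183/2 ≈ 2.7828e+7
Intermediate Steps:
z = -429/2 (z = (1/2)*(-429) = -429/2 ≈ -214.50)
M = 144 (M = 24*6 = 144)
F = 843372 (F = -684*(-1233) = 843372)
Y(33)*(F + ((M + (-148 - 1*(-122))) + z)) = 33*(843372 + ((144 + (-148 - 1*(-122))) - 429/2)) = 33*(843372 + ((144 + (-148 + 122)) - 429/2)) = 33*(843372 + ((144 - 26) - 429/2)) = 33*(843372 + (118 - 429/2)) = 33*(843372 - 193/2) = 33*(1686551/2) = 55656183/2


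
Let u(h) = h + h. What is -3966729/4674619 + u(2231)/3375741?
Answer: -13369791571211/15780303017679 ≈ -0.84725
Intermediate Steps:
u(h) = 2*h
-3966729/4674619 + u(2231)/3375741 = -3966729/4674619 + (2*2231)/3375741 = -3966729*1/4674619 + 4462*(1/3375741) = -3966729/4674619 + 4462/3375741 = -13369791571211/15780303017679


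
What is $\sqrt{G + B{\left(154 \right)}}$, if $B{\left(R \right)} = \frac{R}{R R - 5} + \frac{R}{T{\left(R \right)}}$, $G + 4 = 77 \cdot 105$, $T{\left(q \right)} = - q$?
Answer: $\frac{3 \sqrt{504741415686}}{23711} \approx 89.889$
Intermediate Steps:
$G = 8081$ ($G = -4 + 77 \cdot 105 = -4 + 8085 = 8081$)
$B{\left(R \right)} = -1 + \frac{R}{-5 + R^{2}}$ ($B{\left(R \right)} = \frac{R}{R R - 5} + \frac{R}{\left(-1\right) R} = \frac{R}{R^{2} - 5} + R \left(- \frac{1}{R}\right) = \frac{R}{-5 + R^{2}} - 1 = -1 + \frac{R}{-5 + R^{2}}$)
$\sqrt{G + B{\left(154 \right)}} = \sqrt{8081 + \frac{5 + 154 - 154^{2}}{-5 + 154^{2}}} = \sqrt{8081 + \frac{5 + 154 - 23716}{-5 + 23716}} = \sqrt{8081 + \frac{5 + 154 - 23716}{23711}} = \sqrt{8081 + \frac{1}{23711} \left(-23557\right)} = \sqrt{8081 - \frac{23557}{23711}} = \sqrt{\frac{191585034}{23711}} = \frac{3 \sqrt{504741415686}}{23711}$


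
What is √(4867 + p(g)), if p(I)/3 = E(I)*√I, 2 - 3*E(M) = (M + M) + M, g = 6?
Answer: √(4867 - 16*√6) ≈ 69.482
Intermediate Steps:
E(M) = ⅔ - M (E(M) = ⅔ - ((M + M) + M)/3 = ⅔ - (2*M + M)/3 = ⅔ - M)
p(I) = 3*√I*(⅔ - I) (p(I) = 3*((⅔ - I)*√I) = 3*(√I*(⅔ - I)) = 3*√I*(⅔ - I))
√(4867 + p(g)) = √(4867 + √6*(2 - 3*6)) = √(4867 + √6*(2 - 18)) = √(4867 + √6*(-16)) = √(4867 - 16*√6)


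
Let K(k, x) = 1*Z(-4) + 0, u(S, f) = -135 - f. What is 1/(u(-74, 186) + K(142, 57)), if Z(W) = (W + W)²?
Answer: -1/257 ≈ -0.0038911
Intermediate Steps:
Z(W) = 4*W² (Z(W) = (2*W)² = 4*W²)
K(k, x) = 64 (K(k, x) = 1*(4*(-4)²) + 0 = 1*(4*16) + 0 = 1*64 + 0 = 64 + 0 = 64)
1/(u(-74, 186) + K(142, 57)) = 1/((-135 - 1*186) + 64) = 1/((-135 - 186) + 64) = 1/(-321 + 64) = 1/(-257) = -1/257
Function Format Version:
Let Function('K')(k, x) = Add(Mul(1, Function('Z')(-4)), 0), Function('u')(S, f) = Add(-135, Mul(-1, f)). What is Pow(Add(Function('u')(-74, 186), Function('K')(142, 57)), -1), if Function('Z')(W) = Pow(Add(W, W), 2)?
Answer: Rational(-1, 257) ≈ -0.0038911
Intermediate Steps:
Function('Z')(W) = Mul(4, Pow(W, 2)) (Function('Z')(W) = Pow(Mul(2, W), 2) = Mul(4, Pow(W, 2)))
Function('K')(k, x) = 64 (Function('K')(k, x) = Add(Mul(1, Mul(4, Pow(-4, 2))), 0) = Add(Mul(1, Mul(4, 16)), 0) = Add(Mul(1, 64), 0) = Add(64, 0) = 64)
Pow(Add(Function('u')(-74, 186), Function('K')(142, 57)), -1) = Pow(Add(Add(-135, Mul(-1, 186)), 64), -1) = Pow(Add(Add(-135, -186), 64), -1) = Pow(Add(-321, 64), -1) = Pow(-257, -1) = Rational(-1, 257)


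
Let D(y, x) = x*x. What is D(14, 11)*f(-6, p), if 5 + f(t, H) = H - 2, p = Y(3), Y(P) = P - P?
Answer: -847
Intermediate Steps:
D(y, x) = x²
Y(P) = 0
p = 0
f(t, H) = -7 + H (f(t, H) = -5 + (H - 2) = -5 + (-2 + H) = -7 + H)
D(14, 11)*f(-6, p) = 11²*(-7 + 0) = 121*(-7) = -847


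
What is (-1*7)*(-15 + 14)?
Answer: 7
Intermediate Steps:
(-1*7)*(-15 + 14) = -7*(-1) = 7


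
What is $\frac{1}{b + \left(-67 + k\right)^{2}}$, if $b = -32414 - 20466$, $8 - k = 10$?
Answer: $- \frac{1}{48119} \approx -2.0782 \cdot 10^{-5}$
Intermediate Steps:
$k = -2$ ($k = 8 - 10 = -2$)
$b = -52880$
$\frac{1}{b + \left(-67 + k\right)^{2}} = \frac{1}{-52880 + \left(-67 - 2\right)^{2}} = \frac{1}{-52880 + \left(-69\right)^{2}} = \frac{1}{-52880 + 4761} = \frac{1}{-48119} = - \frac{1}{48119}$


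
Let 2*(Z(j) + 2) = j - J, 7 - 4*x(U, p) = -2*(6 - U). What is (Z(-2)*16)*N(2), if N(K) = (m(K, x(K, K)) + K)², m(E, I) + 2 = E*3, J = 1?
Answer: -2016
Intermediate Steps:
x(U, p) = 19/4 - U/2 (x(U, p) = 7/4 - (-1)*(6 - U)/2 = 7/4 - (-12 + 2*U)/4 = 7/4 + (3 - U/2) = 19/4 - U/2)
m(E, I) = -2 + 3*E (m(E, I) = -2 + E*3 = -2 + 3*E)
N(K) = (-2 + 4*K)² (N(K) = ((-2 + 3*K) + K)² = (-2 + 4*K)²)
Z(j) = -5/2 + j/2 (Z(j) = -2 + (j - 1*1)/2 = -2 + (j - 1)/2 = -2 + (-1 + j)/2 = -2 + (-½ + j/2) = -5/2 + j/2)
(Z(-2)*16)*N(2) = ((-5/2 + (½)*(-2))*16)*(4*(-1 + 2*2)²) = ((-5/2 - 1)*16)*(4*(-1 + 4)²) = (-7/2*16)*(4*3²) = -224*9 = -56*36 = -2016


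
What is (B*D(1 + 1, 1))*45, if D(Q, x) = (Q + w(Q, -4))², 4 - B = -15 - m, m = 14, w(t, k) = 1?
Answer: 13365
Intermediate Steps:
B = 33 (B = 4 - (-15 - 1*14) = 4 - (-15 - 14) = 4 - 1*(-29) = 4 + 29 = 33)
D(Q, x) = (1 + Q)² (D(Q, x) = (Q + 1)² = (1 + Q)²)
(B*D(1 + 1, 1))*45 = (33*(1 + (1 + 1))²)*45 = (33*(1 + 2)²)*45 = (33*3²)*45 = (33*9)*45 = 297*45 = 13365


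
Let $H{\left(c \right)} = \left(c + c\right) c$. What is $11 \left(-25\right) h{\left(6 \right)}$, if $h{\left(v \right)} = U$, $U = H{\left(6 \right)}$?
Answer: $-19800$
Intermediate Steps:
$H{\left(c \right)} = 2 c^{2}$ ($H{\left(c \right)} = 2 c c = 2 c^{2}$)
$U = 72$ ($U = 2 \cdot 6^{2} = 2 \cdot 36 = 72$)
$h{\left(v \right)} = 72$
$11 \left(-25\right) h{\left(6 \right)} = 11 \left(-25\right) 72 = \left(-275\right) 72 = -19800$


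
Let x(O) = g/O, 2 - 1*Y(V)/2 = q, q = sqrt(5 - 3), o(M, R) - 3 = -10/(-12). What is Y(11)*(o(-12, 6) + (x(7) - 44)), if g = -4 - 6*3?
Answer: -3638/21 + 1819*sqrt(2)/21 ≈ -50.740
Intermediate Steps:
g = -22 (g = -4 - 1*18 = -4 - 18 = -22)
o(M, R) = 23/6 (o(M, R) = 3 - 10/(-12) = 3 - 10*(-1/12) = 3 + 5/6 = 23/6)
q = sqrt(2) ≈ 1.4142
Y(V) = 4 - 2*sqrt(2)
x(O) = -22/O
Y(11)*(o(-12, 6) + (x(7) - 44)) = (4 - 2*sqrt(2))*(23/6 + (-22/7 - 44)) = (4 - 2*sqrt(2))*(23/6 - 330/7) = (4 - 2*sqrt(2))*(-1819/42) = -3638/21 + 1819*sqrt(2)/21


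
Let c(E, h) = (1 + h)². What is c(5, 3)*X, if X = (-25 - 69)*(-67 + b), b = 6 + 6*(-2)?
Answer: 109792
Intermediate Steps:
b = -6 (b = 6 - 12 = -6)
X = 6862 (X = (-25 - 69)*(-67 - 6) = -94*(-73) = 6862)
c(5, 3)*X = (1 + 3)²*6862 = 4²*6862 = 16*6862 = 109792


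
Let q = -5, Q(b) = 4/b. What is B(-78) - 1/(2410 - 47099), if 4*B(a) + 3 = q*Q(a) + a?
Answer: -140725505/6971484 ≈ -20.186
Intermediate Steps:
B(a) = -¾ - 5/a + a/4 (B(a) = -¾ + (-20/a + a)/4 = -¾ + (a - 20/a)/4 = -¾ + (-5/a + a/4) = -¾ - 5/a + a/4)
B(-78) - 1/(2410 - 47099) = (¼)*(-20 - 78*(-3 - 78))/(-78) - 1/(2410 - 47099) = (¼)*(-1/78)*(-20 - 78*(-81)) - 1/(-44689) = (¼)*(-1/78)*(-20 + 6318) - 1*(-1/44689) = (¼)*(-1/78)*6298 + 1/44689 = -3149/156 + 1/44689 = -140725505/6971484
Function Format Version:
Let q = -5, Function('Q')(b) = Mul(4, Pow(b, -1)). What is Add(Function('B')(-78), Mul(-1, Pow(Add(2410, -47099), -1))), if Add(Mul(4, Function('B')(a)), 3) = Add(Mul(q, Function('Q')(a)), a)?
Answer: Rational(-140725505, 6971484) ≈ -20.186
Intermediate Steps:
Function('B')(a) = Add(Rational(-3, 4), Mul(-5, Pow(a, -1)), Mul(Rational(1, 4), a)) (Function('B')(a) = Add(Rational(-3, 4), Mul(Rational(1, 4), Add(Mul(-5, Mul(4, Pow(a, -1))), a))) = Add(Rational(-3, 4), Mul(Rational(1, 4), Add(Mul(-20, Pow(a, -1)), a))) = Add(Rational(-3, 4), Mul(Rational(1, 4), Add(a, Mul(-20, Pow(a, -1))))) = Add(Rational(-3, 4), Add(Mul(-5, Pow(a, -1)), Mul(Rational(1, 4), a))) = Add(Rational(-3, 4), Mul(-5, Pow(a, -1)), Mul(Rational(1, 4), a)))
Add(Function('B')(-78), Mul(-1, Pow(Add(2410, -47099), -1))) = Add(Mul(Rational(1, 4), Pow(-78, -1), Add(-20, Mul(-78, Add(-3, -78)))), Mul(-1, Pow(Add(2410, -47099), -1))) = Add(Mul(Rational(1, 4), Rational(-1, 78), Add(-20, Mul(-78, -81))), Mul(-1, Pow(-44689, -1))) = Add(Mul(Rational(1, 4), Rational(-1, 78), Add(-20, 6318)), Mul(-1, Rational(-1, 44689))) = Add(Mul(Rational(1, 4), Rational(-1, 78), 6298), Rational(1, 44689)) = Add(Rational(-3149, 156), Rational(1, 44689)) = Rational(-140725505, 6971484)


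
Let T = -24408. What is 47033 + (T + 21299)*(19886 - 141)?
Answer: -61340172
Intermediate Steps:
47033 + (T + 21299)*(19886 - 141) = 47033 + (-24408 + 21299)*(19886 - 141) = 47033 - 3109*19745 = 47033 - 61387205 = -61340172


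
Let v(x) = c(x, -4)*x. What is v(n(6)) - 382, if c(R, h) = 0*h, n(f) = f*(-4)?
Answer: -382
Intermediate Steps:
n(f) = -4*f
c(R, h) = 0
v(x) = 0 (v(x) = 0*x = 0)
v(n(6)) - 382 = 0 - 382 = -382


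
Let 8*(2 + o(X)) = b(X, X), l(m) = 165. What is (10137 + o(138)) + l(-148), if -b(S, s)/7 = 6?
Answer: 41179/4 ≈ 10295.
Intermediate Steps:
b(S, s) = -42 (b(S, s) = -7*6 = -42)
o(X) = -29/4 (o(X) = -2 + (⅛)*(-42) = -2 - 21/4 = -29/4)
(10137 + o(138)) + l(-148) = (10137 - 29/4) + 165 = 40519/4 + 165 = 41179/4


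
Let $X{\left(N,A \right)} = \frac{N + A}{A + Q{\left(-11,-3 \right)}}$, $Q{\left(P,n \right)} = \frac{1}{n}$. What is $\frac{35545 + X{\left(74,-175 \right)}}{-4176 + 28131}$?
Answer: $\frac{18696973}{12600330} \approx 1.4838$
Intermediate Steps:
$X{\left(N,A \right)} = \frac{A + N}{- \frac{1}{3} + A}$ ($X{\left(N,A \right)} = \frac{N + A}{A + \frac{1}{-3}} = \frac{A + N}{A - \frac{1}{3}} = \frac{A + N}{- \frac{1}{3} + A}$)
$\frac{35545 + X{\left(74,-175 \right)}}{-4176 + 28131} = \frac{35545 + \frac{3 \left(-175 + 74\right)}{-1 + 3 \left(-175\right)}}{-4176 + 28131} = \frac{35545 + 3 \frac{1}{-1 - 525} \left(-101\right)}{23955} = \left(35545 + 3 \frac{1}{-526} \left(-101\right)\right) \frac{1}{23955} = \left(35545 + 3 \left(- \frac{1}{526}\right) \left(-101\right)\right) \frac{1}{23955} = \left(35545 + \frac{303}{526}\right) \frac{1}{23955} = \frac{18696973}{526} \cdot \frac{1}{23955} = \frac{18696973}{12600330}$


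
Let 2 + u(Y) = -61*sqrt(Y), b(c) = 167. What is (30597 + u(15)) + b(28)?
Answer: 30762 - 61*sqrt(15) ≈ 30526.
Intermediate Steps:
u(Y) = -2 - 61*sqrt(Y)
(30597 + u(15)) + b(28) = (30597 + (-2 - 61*sqrt(15))) + 167 = (30595 - 61*sqrt(15)) + 167 = 30762 - 61*sqrt(15)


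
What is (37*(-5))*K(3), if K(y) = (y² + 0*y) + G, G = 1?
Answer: -1850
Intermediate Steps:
K(y) = 1 + y² (K(y) = (y² + 0*y) + 1 = (y² + 0) + 1 = y² + 1 = 1 + y²)
(37*(-5))*K(3) = (37*(-5))*(1 + 3²) = -185*(1 + 9) = -185*10 = -1850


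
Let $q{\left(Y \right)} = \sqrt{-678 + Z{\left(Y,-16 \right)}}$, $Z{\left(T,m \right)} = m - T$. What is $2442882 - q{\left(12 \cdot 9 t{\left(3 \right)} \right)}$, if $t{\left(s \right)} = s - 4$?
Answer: $2442882 - i \sqrt{586} \approx 2.4429 \cdot 10^{6} - 24.207 i$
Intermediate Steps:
$t{\left(s \right)} = -4 + s$
$q{\left(Y \right)} = \sqrt{-694 - Y}$ ($q{\left(Y \right)} = \sqrt{-678 - \left(16 + Y\right)} = \sqrt{-694 - Y}$)
$2442882 - q{\left(12 \cdot 9 t{\left(3 \right)} \right)} = 2442882 - \sqrt{-694 - 12 \cdot 9 \left(-4 + 3\right)} = 2442882 - \sqrt{-694 - 108 \left(-1\right)} = 2442882 - \sqrt{-694 - -108} = 2442882 - \sqrt{-694 + 108} = 2442882 - \sqrt{-586} = 2442882 - i \sqrt{586}$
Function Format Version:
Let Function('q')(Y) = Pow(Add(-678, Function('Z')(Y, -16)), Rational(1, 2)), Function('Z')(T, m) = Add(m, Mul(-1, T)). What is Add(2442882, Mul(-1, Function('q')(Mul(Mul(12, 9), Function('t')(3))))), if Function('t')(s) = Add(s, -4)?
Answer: Add(2442882, Mul(-1, I, Pow(586, Rational(1, 2)))) ≈ Add(2.4429e+6, Mul(-24.207, I))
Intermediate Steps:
Function('t')(s) = Add(-4, s)
Function('q')(Y) = Pow(Add(-694, Mul(-1, Y)), Rational(1, 2)) (Function('q')(Y) = Pow(Add(-678, Add(-16, Mul(-1, Y))), Rational(1, 2)) = Pow(Add(-694, Mul(-1, Y)), Rational(1, 2)))
Add(2442882, Mul(-1, Function('q')(Mul(Mul(12, 9), Function('t')(3))))) = Add(2442882, Mul(-1, Pow(Add(-694, Mul(-1, Mul(Mul(12, 9), Add(-4, 3)))), Rational(1, 2)))) = Add(2442882, Mul(-1, Pow(Add(-694, Mul(-1, Mul(108, -1))), Rational(1, 2)))) = Add(2442882, Mul(-1, Pow(Add(-694, Mul(-1, -108)), Rational(1, 2)))) = Add(2442882, Mul(-1, Pow(Add(-694, 108), Rational(1, 2)))) = Add(2442882, Mul(-1, Pow(-586, Rational(1, 2)))) = Add(2442882, Mul(-1, Mul(I, Pow(586, Rational(1, 2))))) = Add(2442882, Mul(-1, I, Pow(586, Rational(1, 2))))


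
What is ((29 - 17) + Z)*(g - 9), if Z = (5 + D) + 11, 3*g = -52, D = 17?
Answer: -1185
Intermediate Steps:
g = -52/3 (g = (1/3)*(-52) = -52/3 ≈ -17.333)
Z = 33 (Z = (5 + 17) + 11 = 22 + 11 = 33)
((29 - 17) + Z)*(g - 9) = ((29 - 17) + 33)*(-52/3 - 9) = (12 + 33)*(-79/3) = 45*(-79/3) = -1185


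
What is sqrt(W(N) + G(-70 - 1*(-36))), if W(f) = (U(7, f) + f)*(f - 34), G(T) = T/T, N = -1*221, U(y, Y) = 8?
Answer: 2*sqrt(13579) ≈ 233.06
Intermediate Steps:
N = -221
G(T) = 1
W(f) = (-34 + f)*(8 + f) (W(f) = (8 + f)*(f - 34) = (8 + f)*(-34 + f) = (-34 + f)*(8 + f))
sqrt(W(N) + G(-70 - 1*(-36))) = sqrt((-272 + (-221)**2 - 26*(-221)) + 1) = sqrt((-272 + 48841 + 5746) + 1) = sqrt(54315 + 1) = sqrt(54316) = 2*sqrt(13579)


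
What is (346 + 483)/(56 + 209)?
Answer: 829/265 ≈ 3.1283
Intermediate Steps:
(346 + 483)/(56 + 209) = 829/265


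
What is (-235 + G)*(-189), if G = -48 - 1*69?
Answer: 66528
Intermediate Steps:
G = -117 (G = -48 - 69 = -117)
(-235 + G)*(-189) = (-235 - 117)*(-189) = -352*(-189) = 66528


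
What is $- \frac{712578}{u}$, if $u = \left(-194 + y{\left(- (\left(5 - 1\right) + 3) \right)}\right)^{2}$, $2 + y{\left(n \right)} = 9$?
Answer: $- \frac{712578}{34969} \approx -20.377$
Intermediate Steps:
$y{\left(n \right)} = 7$ ($y{\left(n \right)} = -2 + 9 = 7$)
$u = 34969$ ($u = \left(-194 + 7\right)^{2} = \left(-187\right)^{2} = 34969$)
$- \frac{712578}{u} = - \frac{712578}{34969}$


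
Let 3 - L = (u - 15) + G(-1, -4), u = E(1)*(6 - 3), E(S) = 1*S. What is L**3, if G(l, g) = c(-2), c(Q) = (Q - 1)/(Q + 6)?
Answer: 250047/64 ≈ 3907.0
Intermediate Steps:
E(S) = S
c(Q) = (-1 + Q)/(6 + Q)
G(l, g) = -3/4 (G(l, g) = (-1 - 2)/(6 - 2) = -3/4)
u = 3 (u = 1*(6 - 3) = 1*3 = 3)
L = 63/4 (L = 3 - ((3 - 15) - 3/4) = 3 - (-12 - 3/4) = 3 - 1*(-51/4) = 3 + 51/4 = 63/4 ≈ 15.750)
L**3 = (63/4)**3 = 250047/64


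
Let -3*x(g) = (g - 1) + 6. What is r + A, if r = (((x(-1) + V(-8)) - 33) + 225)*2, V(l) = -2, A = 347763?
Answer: 1044421/3 ≈ 3.4814e+5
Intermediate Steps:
x(g) = -5/3 - g/3 (x(g) = -((g - 1) + 6)/3 = -((-1 + g) + 6)/3 = -(5 + g)/3 = -5/3 - g/3)
r = 1132/3 (r = ((((-5/3 - ⅓*(-1)) - 2) - 33) + 225)*2 = ((((-5/3 + ⅓) - 2) - 33) + 225)*2 = (((-4/3 - 2) - 33) + 225)*2 = ((-10/3 - 33) + 225)*2 = (-109/3 + 225)*2 = (566/3)*2 = 1132/3 ≈ 377.33)
r + A = 1132/3 + 347763 = 1044421/3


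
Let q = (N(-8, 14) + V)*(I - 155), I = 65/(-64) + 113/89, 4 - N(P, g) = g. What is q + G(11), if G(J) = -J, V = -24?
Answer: 14953033/2848 ≈ 5250.4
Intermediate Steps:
N(P, g) = 4 - g
I = 1447/5696 (I = 65*(-1/64) + 113*(1/89) = -65/64 + 113/89 = 1447/5696 ≈ 0.25404)
q = 14984361/2848 (q = ((4 - 1*14) - 24)*(1447/5696 - 155) = ((4 - 14) - 24)*(-881433/5696) = (-10 - 24)*(-881433/5696) = -34*(-881433/5696) = 14984361/2848 ≈ 5261.4)
q + G(11) = 14984361/2848 - 1*11 = 14984361/2848 - 11 = 14953033/2848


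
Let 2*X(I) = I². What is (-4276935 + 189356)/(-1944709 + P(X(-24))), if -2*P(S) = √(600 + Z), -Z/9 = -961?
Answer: 31796606678044/15127572369475 - 8175158*√9249/15127572369475 ≈ 2.1018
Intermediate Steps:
Z = 8649 (Z = -9*(-961) = 8649)
X(I) = I²/2
P(S) = -√9249/2 (P(S) = -√(600 + 8649)/2 = -√9249/2)
(-4276935 + 189356)/(-1944709 + P(X(-24))) = (-4276935 + 189356)/(-1944709 - √9249/2) = -4087579/(-1944709 - √9249/2)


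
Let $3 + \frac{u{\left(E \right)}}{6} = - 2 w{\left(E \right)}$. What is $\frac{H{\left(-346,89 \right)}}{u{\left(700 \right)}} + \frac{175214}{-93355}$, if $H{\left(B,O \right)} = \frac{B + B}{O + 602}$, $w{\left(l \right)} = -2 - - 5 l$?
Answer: $- \frac{2542134834548}{1354480880085} \approx -1.8768$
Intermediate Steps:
$w{\left(l \right)} = -2 + 5 l$
$u{\left(E \right)} = 6 - 60 E$ ($u{\left(E \right)} = -18 + 6 \left(- 2 \left(-2 + 5 E\right)\right) = -18 + 6 \left(4 - 10 E\right) = -18 - \left(-24 + 60 E\right) = 6 - 60 E$)
$H{\left(B,O \right)} = \frac{2 B}{602 + O}$
$\frac{H{\left(-346,89 \right)}}{u{\left(700 \right)}} + \frac{175214}{-93355} = \frac{2 \left(-346\right) \frac{1}{602 + 89}}{6 - 42000} + \frac{175214}{-93355} = \frac{2 \left(-346\right) \frac{1}{691}}{6 - 42000} + 175214 \left(- \frac{1}{93355}\right) = \frac{2 \left(-346\right) \frac{1}{691}}{-41994} - \frac{175214}{93355} = \left(- \frac{692}{691}\right) \left(- \frac{1}{41994}\right) - \frac{175214}{93355} = \frac{346}{14508927} - \frac{175214}{93355} = - \frac{2542134834548}{1354480880085}$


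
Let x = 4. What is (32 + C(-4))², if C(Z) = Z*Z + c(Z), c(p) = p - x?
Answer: 1600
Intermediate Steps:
c(p) = -4 + p (c(p) = p - 1*4 = p - 4 = -4 + p)
C(Z) = -4 + Z + Z² (C(Z) = Z*Z + (-4 + Z) = Z² + (-4 + Z) = -4 + Z + Z²)
(32 + C(-4))² = (32 + (-4 - 4 + (-4)²))² = (32 + (-4 - 4 + 16))² = (32 + 8)² = 40² = 1600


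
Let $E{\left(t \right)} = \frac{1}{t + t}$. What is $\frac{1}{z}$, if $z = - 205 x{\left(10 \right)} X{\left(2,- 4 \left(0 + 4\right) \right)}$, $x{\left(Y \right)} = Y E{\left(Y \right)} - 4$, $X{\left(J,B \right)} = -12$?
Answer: $- \frac{1}{8610} \approx -0.00011614$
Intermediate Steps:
$E{\left(t \right)} = \frac{1}{2 t}$
$x{\left(Y \right)} = - \frac{7}{2}$ ($x{\left(Y \right)} = Y \frac{1}{2 Y} - 4 = \frac{1}{2} - 4 = - \frac{7}{2}$)
$z = -8610$ ($z = \left(-205\right) \left(- \frac{7}{2}\right) \left(-12\right) = \frac{1435}{2} \left(-12\right) = -8610$)
$\frac{1}{z} = \frac{1}{-8610} = - \frac{1}{8610}$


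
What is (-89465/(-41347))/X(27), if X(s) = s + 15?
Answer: 89465/1736574 ≈ 0.051518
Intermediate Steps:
X(s) = 15 + s
(-89465/(-41347))/X(27) = (-89465/(-41347))/(15 + 27) = -89465*(-1/41347)/42 = (89465/41347)*(1/42) = 89465/1736574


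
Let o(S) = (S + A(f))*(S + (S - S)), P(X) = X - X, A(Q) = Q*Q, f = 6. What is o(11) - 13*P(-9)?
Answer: 517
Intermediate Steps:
A(Q) = Q**2
P(X) = 0
o(S) = S*(36 + S) (o(S) = (S + 6**2)*(S + (S - S)) = (S + 36)*(S + 0) = (36 + S)*S = S*(36 + S))
o(11) - 13*P(-9) = 11*(36 + 11) - 13*0 = 11*47 + 0 = 517 + 0 = 517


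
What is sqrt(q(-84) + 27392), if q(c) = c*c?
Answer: 4*sqrt(2153) ≈ 185.60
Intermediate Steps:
q(c) = c**2
sqrt(q(-84) + 27392) = sqrt((-84)**2 + 27392) = sqrt(7056 + 27392) = sqrt(34448) = 4*sqrt(2153)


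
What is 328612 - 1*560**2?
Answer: 15012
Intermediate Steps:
328612 - 1*560**2 = 328612 - 1*313600 = 328612 - 313600 = 15012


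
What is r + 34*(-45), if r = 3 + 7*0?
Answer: -1527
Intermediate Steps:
r = 3 (r = 3 + 0 = 3)
r + 34*(-45) = 3 + 34*(-45) = 3 - 1530 = -1527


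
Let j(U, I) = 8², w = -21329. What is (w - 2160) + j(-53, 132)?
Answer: -23425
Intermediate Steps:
j(U, I) = 64
(w - 2160) + j(-53, 132) = (-21329 - 2160) + 64 = -23489 + 64 = -23425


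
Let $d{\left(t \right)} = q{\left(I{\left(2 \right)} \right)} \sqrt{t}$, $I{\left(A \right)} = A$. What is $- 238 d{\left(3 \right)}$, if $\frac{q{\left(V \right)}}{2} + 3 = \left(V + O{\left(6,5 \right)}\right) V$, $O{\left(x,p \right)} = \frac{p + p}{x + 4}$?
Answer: $- 1428 \sqrt{3} \approx -2473.4$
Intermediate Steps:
$O{\left(x,p \right)} = \frac{2 p}{4 + x}$
$q{\left(V \right)} = -6 + 2 V \left(1 + V\right)$ ($q{\left(V \right)} = -6 + 2 \left(V + 2 \cdot 5 \frac{1}{4 + 6}\right) V = -6 + 2 \left(V + 2 \cdot 5 \cdot \frac{1}{10}\right) V = -6 + 2 \left(V + 1\right) V = -6 + 2 \left(1 + V\right) V = -6 + 2 V \left(1 + V\right)$)
$d{\left(t \right)} = 6 \sqrt{t}$ ($d{\left(t \right)} = \left(-6 + 2 \cdot 2 + 2 \cdot 2^{2}\right) \sqrt{t} = \left(-6 + 4 + 2 \cdot 4\right) \sqrt{t} = \left(-6 + 4 + 8\right) \sqrt{t} = 6 \sqrt{t}$)
$- 238 d{\left(3 \right)} = - 238 \cdot 6 \sqrt{3} = - 1428 \sqrt{3}$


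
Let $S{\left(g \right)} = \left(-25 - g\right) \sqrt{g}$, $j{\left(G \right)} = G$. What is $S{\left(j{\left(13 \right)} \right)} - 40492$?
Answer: $-40492 - 38 \sqrt{13} \approx -40629.0$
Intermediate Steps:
$S{\left(g \right)} = \sqrt{g} \left(-25 - g\right)$
$S{\left(j{\left(13 \right)} \right)} - 40492 = \sqrt{13} \left(-25 - 13\right) - 40492 = \sqrt{13} \left(-38\right) - 40492 = - 38 \sqrt{13} - 40492 = -40492 - 38 \sqrt{13}$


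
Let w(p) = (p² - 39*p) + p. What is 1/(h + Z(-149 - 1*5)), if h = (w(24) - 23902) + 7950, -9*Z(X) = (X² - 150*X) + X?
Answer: -3/64418 ≈ -4.6571e-5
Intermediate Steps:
Z(X) = -X²/9 + 149*X/9 (Z(X) = -((X² - 150*X) + X)/9 = -(X² - 149*X)/9 = -X²/9 + 149*X/9)
w(p) = p² - 38*p
h = -16288 (h = (24*(-38 + 24) - 23902) + 7950 = (24*(-14) - 23902) + 7950 = (-336 - 23902) + 7950 = -24238 + 7950 = -16288)
1/(h + Z(-149 - 1*5)) = 1/(-16288 + (-149 - 1*5)*(149 - (-149 - 1*5))/9) = 1/(-16288 + (-149 - 5)*(149 - (-149 - 5))/9) = 1/(-16288 + (⅑)*(-154)*(149 - 1*(-154))) = 1/(-16288 + (⅑)*(-154)*(149 + 154)) = 1/(-16288 + (⅑)*(-154)*303) = 1/(-16288 - 15554/3) = 1/(-64418/3) = -3/64418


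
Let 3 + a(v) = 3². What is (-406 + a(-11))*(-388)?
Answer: 155200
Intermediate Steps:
a(v) = 6 (a(v) = -3 + 3² = -3 + 9 = 6)
(-406 + a(-11))*(-388) = (-406 + 6)*(-388) = -400*(-388) = 155200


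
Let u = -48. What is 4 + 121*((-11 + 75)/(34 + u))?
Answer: -3844/7 ≈ -549.14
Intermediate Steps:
4 + 121*((-11 + 75)/(34 + u)) = 4 + 121*((-11 + 75)/(34 - 48)) = 4 + 121*(64/(-14)) = 4 + 121*(64*(-1/14)) = 4 + 121*(-32/7) = 4 - 3872/7 = -3844/7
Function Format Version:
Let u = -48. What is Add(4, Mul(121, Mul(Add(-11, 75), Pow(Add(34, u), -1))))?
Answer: Rational(-3844, 7) ≈ -549.14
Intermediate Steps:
Add(4, Mul(121, Mul(Add(-11, 75), Pow(Add(34, u), -1)))) = Add(4, Mul(121, Mul(Add(-11, 75), Pow(Add(34, -48), -1)))) = Add(4, Mul(121, Mul(64, Pow(-14, -1)))) = Add(4, Mul(121, Mul(64, Rational(-1, 14)))) = Add(4, Mul(121, Rational(-32, 7))) = Add(4, Rational(-3872, 7)) = Rational(-3844, 7)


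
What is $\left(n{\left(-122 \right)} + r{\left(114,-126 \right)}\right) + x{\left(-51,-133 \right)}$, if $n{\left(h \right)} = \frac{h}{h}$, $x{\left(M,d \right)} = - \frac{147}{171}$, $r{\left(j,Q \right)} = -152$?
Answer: $- \frac{8656}{57} \approx -151.86$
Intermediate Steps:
$x{\left(M,d \right)} = - \frac{49}{57}$ ($x{\left(M,d \right)} = \left(-147\right) \frac{1}{171} = - \frac{49}{57}$)
$n{\left(h \right)} = 1$
$\left(n{\left(-122 \right)} + r{\left(114,-126 \right)}\right) + x{\left(-51,-133 \right)} = \left(1 - 152\right) - \frac{49}{57} = -151 - \frac{49}{57} = - \frac{8656}{57}$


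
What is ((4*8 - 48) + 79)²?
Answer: 3969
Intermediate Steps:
((4*8 - 48) + 79)² = ((32 - 48) + 79)² = (-16 + 79)² = 63² = 3969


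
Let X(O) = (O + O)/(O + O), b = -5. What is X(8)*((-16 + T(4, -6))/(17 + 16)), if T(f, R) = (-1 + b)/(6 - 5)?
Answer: -⅔ ≈ -0.66667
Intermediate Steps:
X(O) = 1 (X(O) = (2*O)/((2*O)) = (2*O)*(1/(2*O)) = 1)
T(f, R) = -6 (T(f, R) = (-1 - 5)/(6 - 5) = -6/1 = -6*1 = -6)
X(8)*((-16 + T(4, -6))/(17 + 16)) = 1*((-16 - 6)/(17 + 16)) = 1*(-22/33) = 1*(-22*1/33) = 1*(-⅔) = -⅔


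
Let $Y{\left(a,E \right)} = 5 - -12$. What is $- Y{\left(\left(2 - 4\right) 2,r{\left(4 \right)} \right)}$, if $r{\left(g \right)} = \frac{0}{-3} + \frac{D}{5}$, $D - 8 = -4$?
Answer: $-17$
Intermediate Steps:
$D = 4$ ($D = 8 - 4 = 4$)
$r{\left(g \right)} = \frac{4}{5}$ ($r{\left(g \right)} = \frac{0}{-3} + \frac{4}{5} = 0 \left(- \frac{1}{3}\right) + 4 \cdot \frac{1}{5} = 0 + \frac{4}{5} = \frac{4}{5}$)
$Y{\left(a,E \right)} = 17$ ($Y{\left(a,E \right)} = 5 + 12 = 17$)
$- Y{\left(\left(2 - 4\right) 2,r{\left(4 \right)} \right)} = \left(-1\right) 17 = -17$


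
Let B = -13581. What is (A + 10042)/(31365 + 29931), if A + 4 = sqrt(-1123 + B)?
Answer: 1673/10216 + I*sqrt(919)/15324 ≈ 0.16376 + 0.0019783*I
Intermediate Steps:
A = -4 + 4*I*sqrt(919) (A = -4 + sqrt(-1123 - 13581) = -4 + sqrt(-14704) = -4 + 4*I*sqrt(919) ≈ -4.0 + 121.26*I)
(A + 10042)/(31365 + 29931) = ((-4 + 4*I*sqrt(919)) + 10042)/(31365 + 29931) = (10038 + 4*I*sqrt(919))/61296 = (10038 + 4*I*sqrt(919))*(1/61296) = 1673/10216 + I*sqrt(919)/15324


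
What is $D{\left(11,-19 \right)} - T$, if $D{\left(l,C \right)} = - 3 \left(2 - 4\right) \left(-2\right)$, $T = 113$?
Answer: $-125$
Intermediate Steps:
$D{\left(l,C \right)} = -12$ ($D{\left(l,C \right)} = - 3 \left(2 - 4\right) \left(-2\right) = \left(-3\right) \left(-2\right) \left(-2\right) = 6 \left(-2\right) = -12$)
$D{\left(11,-19 \right)} - T = -12 - 113 = -125$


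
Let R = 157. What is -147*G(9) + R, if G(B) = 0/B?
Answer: 157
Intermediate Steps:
G(B) = 0
-147*G(9) + R = -147*0 + 157 = 0 + 157 = 157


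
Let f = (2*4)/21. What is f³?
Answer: 512/9261 ≈ 0.055286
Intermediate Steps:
f = 8/21 (f = 8*(1/21) = 8/21 ≈ 0.38095)
f³ = (8/21)³ = 512/9261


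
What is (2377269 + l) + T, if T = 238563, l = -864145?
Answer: 1751687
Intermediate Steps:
(2377269 + l) + T = (2377269 - 864145) + 238563 = 1513124 + 238563 = 1751687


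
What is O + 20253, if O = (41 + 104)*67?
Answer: 29968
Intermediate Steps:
O = 9715 (O = 145*67 = 9715)
O + 20253 = 9715 + 20253 = 29968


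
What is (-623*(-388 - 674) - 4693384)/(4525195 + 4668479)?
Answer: -2015879/4596837 ≈ -0.43854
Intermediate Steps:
(-623*(-388 - 674) - 4693384)/(4525195 + 4668479) = (-623*(-1062) - 4693384)/9193674 = (661626 - 4693384)*(1/9193674) = -4031758*1/9193674 = -2015879/4596837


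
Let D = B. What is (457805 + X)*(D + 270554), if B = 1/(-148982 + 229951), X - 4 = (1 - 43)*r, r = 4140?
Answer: 144648532518681/1883 ≈ 7.6818e+10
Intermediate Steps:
X = -173876 (X = 4 + (1 - 43)*4140 = 4 - 42*4140 = 4 - 173880 = -173876)
B = 1/80969 ≈ 1.2350e-5
D = 1/80969 ≈ 1.2350e-5
(457805 + X)*(D + 270554) = (457805 - 173876)*(1/80969 + 270554) = 283929*(21906486827/80969) = 144648532518681/1883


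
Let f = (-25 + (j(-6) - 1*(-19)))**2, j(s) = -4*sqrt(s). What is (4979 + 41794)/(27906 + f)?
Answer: -15591*I/(-9282*I + 16*sqrt(6)) ≈ 1.6797 - 0.0070922*I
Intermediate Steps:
f = (-6 - 4*I*sqrt(6))**2 (f = (-25 + (-4*I*sqrt(6) - 1*(-19)))**2 = (-25 + (-4*I*sqrt(6) + 19))**2 = (-25 + (19 - 4*I*sqrt(6)))**2 = (-6 - 4*I*sqrt(6))**2 ≈ -60.0 + 117.58*I)
(4979 + 41794)/(27906 + f) = (4979 + 41794)/(27906 + (-60 + 48*I*sqrt(6))) = 46773/(27846 + 48*I*sqrt(6))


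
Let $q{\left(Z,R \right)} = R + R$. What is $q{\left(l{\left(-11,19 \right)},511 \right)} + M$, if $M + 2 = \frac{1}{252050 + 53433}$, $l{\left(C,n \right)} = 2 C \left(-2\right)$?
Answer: $\frac{311592661}{305483} \approx 1020.0$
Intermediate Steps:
$l{\left(C,n \right)} = - 4 C$
$q{\left(Z,R \right)} = 2 R$
$M = - \frac{610965}{305483}$ ($M = -2 + \frac{1}{252050 + 53433} = -2 + \frac{1}{305483} = - \frac{610965}{305483} \approx -2.0$)
$q{\left(l{\left(-11,19 \right)},511 \right)} + M = 2 \cdot 511 - \frac{610965}{305483} = 1022 - \frac{610965}{305483} = \frac{311592661}{305483}$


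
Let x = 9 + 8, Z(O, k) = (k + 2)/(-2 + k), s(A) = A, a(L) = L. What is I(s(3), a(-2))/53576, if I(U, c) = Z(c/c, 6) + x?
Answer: 19/53576 ≈ 0.00035464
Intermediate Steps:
Z(O, k) = (2 + k)/(-2 + k)
x = 17
I(U, c) = 19 (I(U, c) = (2 + 6)/(-2 + 6) + 17 = 8/4 + 17 = (¼)*8 + 17 = 2 + 17 = 19)
I(s(3), a(-2))/53576 = 19/53576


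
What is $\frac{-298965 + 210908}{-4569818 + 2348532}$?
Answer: $\frac{88057}{2221286} \approx 0.039642$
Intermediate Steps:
$\frac{-298965 + 210908}{-4569818 + 2348532} = - \frac{88057}{-2221286} = \left(-88057\right) \left(- \frac{1}{2221286}\right) = \frac{88057}{2221286}$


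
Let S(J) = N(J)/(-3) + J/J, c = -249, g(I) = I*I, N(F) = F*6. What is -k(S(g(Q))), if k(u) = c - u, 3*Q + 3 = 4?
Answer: 2248/9 ≈ 249.78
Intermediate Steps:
N(F) = 6*F
Q = ⅓ (Q = -1 + (⅓)*4 = -1 + 4/3 = ⅓ ≈ 0.33333)
g(I) = I²
S(J) = 1 - 2*J (S(J) = (6*J)/(-3) + J/J = (6*J)*(-⅓) + 1 = -2*J + 1 = 1 - 2*J)
k(u) = -249 - u
-k(S(g(Q))) = -(-249 - (1 - 2*(⅓)²)) = -(-249 - (1 - 2*⅑)) = -(-249 - (1 - 2/9)) = -(-249 - 1*7/9) = -(-249 - 7/9) = -1*(-2248/9) = 2248/9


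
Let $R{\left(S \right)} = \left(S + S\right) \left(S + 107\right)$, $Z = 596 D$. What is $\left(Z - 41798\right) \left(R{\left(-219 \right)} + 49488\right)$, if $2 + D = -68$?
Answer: $-8230197792$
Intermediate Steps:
$D = -70$ ($D = -2 - 68 = -70$)
$Z = -41720$ ($Z = 596 \left(-70\right) = -41720$)
$R{\left(S \right)} = 2 S \left(107 + S\right)$
$\left(Z - 41798\right) \left(R{\left(-219 \right)} + 49488\right) = \left(-41720 - 41798\right) \left(2 \left(-219\right) \left(107 - 219\right) + 49488\right) = - 83518 \left(2 \left(-219\right) \left(-112\right) + 49488\right) = - 83518 \left(49056 + 49488\right) = \left(-83518\right) 98544 = -8230197792$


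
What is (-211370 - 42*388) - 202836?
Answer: -430502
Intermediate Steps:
(-211370 - 42*388) - 202836 = (-211370 - 16296) - 202836 = -227666 - 202836 = -430502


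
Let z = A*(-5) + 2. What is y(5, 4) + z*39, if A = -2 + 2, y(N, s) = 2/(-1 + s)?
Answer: 236/3 ≈ 78.667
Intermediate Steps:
A = 0
z = 2 (z = 0*(-5) + 2 = 0 + 2 = 2)
y(5, 4) + z*39 = 2/(-1 + 4) + 2*39 = 2/3 + 78 = 2*(⅓) + 78 = ⅔ + 78 = 236/3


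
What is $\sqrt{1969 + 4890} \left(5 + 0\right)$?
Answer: $95 \sqrt{19} \approx 414.1$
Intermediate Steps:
$\sqrt{1969 + 4890} \left(5 + 0\right) = \sqrt{6859} \cdot 5 = 19 \sqrt{19} \cdot 5 = 95 \sqrt{19}$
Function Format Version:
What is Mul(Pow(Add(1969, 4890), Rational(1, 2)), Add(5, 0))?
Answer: Mul(95, Pow(19, Rational(1, 2))) ≈ 414.10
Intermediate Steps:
Mul(Pow(Add(1969, 4890), Rational(1, 2)), Add(5, 0)) = Mul(Pow(6859, Rational(1, 2)), 5) = Mul(Mul(19, Pow(19, Rational(1, 2))), 5) = Mul(95, Pow(19, Rational(1, 2)))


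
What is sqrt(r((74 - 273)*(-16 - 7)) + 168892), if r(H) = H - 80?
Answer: sqrt(173389) ≈ 416.40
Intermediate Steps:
r(H) = -80 + H
sqrt(r((74 - 273)*(-16 - 7)) + 168892) = sqrt((-80 + (74 - 273)*(-16 - 7)) + 168892) = sqrt((-80 - 199*(-23)) + 168892) = sqrt((-80 + 4577) + 168892) = sqrt(4497 + 168892) = sqrt(173389)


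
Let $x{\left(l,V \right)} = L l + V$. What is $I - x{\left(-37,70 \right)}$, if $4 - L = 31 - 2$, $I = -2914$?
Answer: $-3909$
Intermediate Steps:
$L = -25$ ($L = 4 - \left(31 - 2\right) = 4 - 29 = -25$)
$x{\left(l,V \right)} = V - 25 l$ ($x{\left(l,V \right)} = - 25 l + V = V - 25 l$)
$I - x{\left(-37,70 \right)} = -2914 - \left(70 - -925\right) = -2914 - \left(70 + 925\right) = -2914 - 995 = -3909$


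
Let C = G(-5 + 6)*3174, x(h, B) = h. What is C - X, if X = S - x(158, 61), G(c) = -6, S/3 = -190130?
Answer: 551504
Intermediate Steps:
S = -570390 (S = 3*(-190130) = -570390)
X = -570548 (X = -570390 - 1*158 = -570390 - 158 = -570548)
C = -19044 (C = -6*3174 = -19044)
C - X = -19044 - 1*(-570548) = -19044 + 570548 = 551504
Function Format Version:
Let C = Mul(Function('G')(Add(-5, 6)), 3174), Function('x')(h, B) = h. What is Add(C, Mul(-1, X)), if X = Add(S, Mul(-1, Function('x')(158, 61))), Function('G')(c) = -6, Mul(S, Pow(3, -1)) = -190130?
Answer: 551504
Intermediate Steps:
S = -570390 (S = Mul(3, -190130) = -570390)
X = -570548 (X = Add(-570390, Mul(-1, 158)) = Add(-570390, -158) = -570548)
C = -19044 (C = Mul(-6, 3174) = -19044)
Add(C, Mul(-1, X)) = Add(-19044, Mul(-1, -570548)) = Add(-19044, 570548) = 551504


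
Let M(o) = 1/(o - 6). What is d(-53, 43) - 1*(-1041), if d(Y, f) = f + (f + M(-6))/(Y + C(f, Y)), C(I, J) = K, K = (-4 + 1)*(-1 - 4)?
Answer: 493789/456 ≈ 1082.9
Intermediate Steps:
M(o) = 1/(-6 + o)
K = 15 (K = -3*(-5) = 15)
C(I, J) = 15
d(Y, f) = f + (-1/12 + f)/(15 + Y) (d(Y, f) = f + (f + 1/(-6 - 6))/(Y + 15) = f + (f + 1/(-12))/(15 + Y) = f + (f - 1/12)/(15 + Y) = f + (-1/12 + f)/(15 + Y))
d(-53, 43) - 1*(-1041) = (-1/12 + 16*43 - 53*43)/(15 - 53) - 1*(-1041) = (-1/12 + 688 - 2279)/(-38) + 1041 = -1/38*(-19093/12) + 1041 = 19093/456 + 1041 = 493789/456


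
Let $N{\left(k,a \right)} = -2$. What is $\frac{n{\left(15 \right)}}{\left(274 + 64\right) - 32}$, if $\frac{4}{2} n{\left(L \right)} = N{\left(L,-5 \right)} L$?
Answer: $- \frac{5}{102} \approx -0.04902$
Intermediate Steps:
$n{\left(L \right)} = - L$ ($n{\left(L \right)} = \frac{\left(-2\right) L}{2} = - L$)
$\frac{n{\left(15 \right)}}{\left(274 + 64\right) - 32} = \frac{\left(-1\right) 15}{\left(274 + 64\right) - 32} = \frac{1}{338 - 32} \left(-15\right) = \frac{1}{306} \left(-15\right) = - \frac{5}{102}$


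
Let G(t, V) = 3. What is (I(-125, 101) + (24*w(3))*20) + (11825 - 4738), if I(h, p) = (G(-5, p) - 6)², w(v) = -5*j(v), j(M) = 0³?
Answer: 7096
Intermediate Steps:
j(M) = 0
w(v) = 0 (w(v) = -5*0 = 0)
I(h, p) = 9 (I(h, p) = (3 - 6)² = (-3)² = 9)
(I(-125, 101) + (24*w(3))*20) + (11825 - 4738) = (9 + (24*0)*20) + (11825 - 4738) = (9 + 0*20) + 7087 = (9 + 0) + 7087 = 9 + 7087 = 7096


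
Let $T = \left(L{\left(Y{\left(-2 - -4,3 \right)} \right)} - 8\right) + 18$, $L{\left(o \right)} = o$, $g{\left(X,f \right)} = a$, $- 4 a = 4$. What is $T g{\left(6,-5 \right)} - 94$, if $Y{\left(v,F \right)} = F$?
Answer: $-107$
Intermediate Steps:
$a = -1$ ($a = \left(- \frac{1}{4}\right) 4 = -1$)
$g{\left(X,f \right)} = -1$
$T = 13$ ($T = \left(3 - 8\right) + 18 = -5 + 18 = 13$)
$T g{\left(6,-5 \right)} - 94 = 13 \left(-1\right) - 94 = -13 - 94 = -107$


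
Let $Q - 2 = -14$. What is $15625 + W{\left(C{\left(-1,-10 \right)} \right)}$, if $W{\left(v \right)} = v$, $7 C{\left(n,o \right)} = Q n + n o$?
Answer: $\frac{109397}{7} \approx 15628.0$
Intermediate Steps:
$Q = -12$ ($Q = 2 - 14 = -12$)
$C{\left(n,o \right)} = - \frac{12 n}{7} + \frac{n o}{7}$ ($C{\left(n,o \right)} = \frac{- 12 n + n o}{7} = - \frac{12 n}{7} + \frac{n o}{7}$)
$15625 + W{\left(C{\left(-1,-10 \right)} \right)} = 15625 + \frac{1}{7} \left(-1\right) \left(-12 - 10\right) = 15625 + \frac{1}{7} \left(-1\right) \left(-22\right) = 15625 + \frac{22}{7} = \frac{109397}{7}$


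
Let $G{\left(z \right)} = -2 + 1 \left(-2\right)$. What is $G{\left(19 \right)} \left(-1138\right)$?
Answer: $4552$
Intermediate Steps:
$G{\left(z \right)} = -4$ ($G{\left(z \right)} = -2 - 2 = -4$)
$G{\left(19 \right)} \left(-1138\right) = \left(-4\right) \left(-1138\right) = 4552$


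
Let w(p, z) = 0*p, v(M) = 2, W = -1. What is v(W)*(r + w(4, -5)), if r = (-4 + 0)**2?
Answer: 32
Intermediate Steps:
w(p, z) = 0
r = 16 (r = (-4)**2 = 16)
v(W)*(r + w(4, -5)) = 2*(16 + 0) = 2*16 = 32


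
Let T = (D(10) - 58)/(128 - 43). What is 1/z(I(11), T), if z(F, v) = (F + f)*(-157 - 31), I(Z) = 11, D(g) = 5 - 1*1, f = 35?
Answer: -1/8648 ≈ -0.00011563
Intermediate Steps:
D(g) = 4 (D(g) = 5 - 1 = 4)
T = -54/85 (T = (4 - 58)/(128 - 43) = -54/85 ≈ -0.63529)
z(F, v) = -6580 - 188*F (z(F, v) = (F + 35)*(-157 - 31) = (35 + F)*(-188) = -6580 - 188*F)
1/z(I(11), T) = 1/(-6580 - 188*11) = 1/(-6580 - 2068) = 1/(-8648) = -1/8648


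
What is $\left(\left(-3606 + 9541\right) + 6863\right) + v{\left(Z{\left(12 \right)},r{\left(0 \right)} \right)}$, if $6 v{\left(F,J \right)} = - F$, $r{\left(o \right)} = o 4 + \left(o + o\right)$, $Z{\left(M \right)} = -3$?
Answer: $\frac{25597}{2} \approx 12799.0$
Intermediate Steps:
$r{\left(o \right)} = 6 o$ ($r{\left(o \right)} = 4 o + 2 o = 6 o$)
$v{\left(F,J \right)} = - \frac{F}{6}$ ($v{\left(F,J \right)} = \frac{\left(-1\right) F}{6} = - \frac{F}{6}$)
$\left(\left(-3606 + 9541\right) + 6863\right) + v{\left(Z{\left(12 \right)},r{\left(0 \right)} \right)} = \left(\left(-3606 + 9541\right) + 6863\right) - - \frac{1}{2} = \left(5935 + 6863\right) + \frac{1}{2} = 12798 + \frac{1}{2} = \frac{25597}{2}$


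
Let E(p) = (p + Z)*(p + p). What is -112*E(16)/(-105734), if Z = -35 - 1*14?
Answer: -59136/52867 ≈ -1.1186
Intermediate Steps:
Z = -49 (Z = -35 - 14 = -49)
E(p) = 2*p*(-49 + p) (E(p) = (p - 49)*(p + p) = (-49 + p)*(2*p) = 2*p*(-49 + p))
-112*E(16)/(-105734) = -224*16*(-49 + 16)/(-105734) = -224*16*(-33)*(-1/105734) = -112*(-1056)*(-1/105734) = 118272*(-1/105734) = -59136/52867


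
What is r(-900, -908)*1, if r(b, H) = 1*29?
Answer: 29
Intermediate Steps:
r(b, H) = 29
r(-900, -908)*1 = 29*1 = 29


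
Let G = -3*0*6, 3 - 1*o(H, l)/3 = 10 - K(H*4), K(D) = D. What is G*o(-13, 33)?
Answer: 0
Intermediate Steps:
o(H, l) = -21 + 12*H (o(H, l) = 9 - 3*(10 - H*4) = 9 - 3*(10 - 4*H) = 9 + (-30 + 12*H) = -21 + 12*H)
G = 0 (G = 0*6 = 0)
G*o(-13, 33) = 0*(-21 + 12*(-13)) = 0*(-21 - 156) = 0*(-177) = 0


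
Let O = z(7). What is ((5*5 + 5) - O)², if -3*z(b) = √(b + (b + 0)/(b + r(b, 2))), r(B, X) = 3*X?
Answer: 105398/117 + 140*√26/13 ≈ 955.75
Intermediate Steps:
z(b) = -√(b + b/(6 + b))/3 (z(b) = -√(b + (b + 0)/(b + 3*2))/3 = -√(b + b/(b + 6))/3 = -√(b + b/(6 + b))/3)
O = -7*√26/39 (O = -√7*√(7 + 7)/√(6 + 7)/3 = -7*√26/13/3 = -7*√26/39 ≈ -0.91521)
((5*5 + 5) - O)² = ((5*5 + 5) - (-7)*√26/39)² = ((25 + 5) + 7*√26/39)² = (30 + 7*√26/39)²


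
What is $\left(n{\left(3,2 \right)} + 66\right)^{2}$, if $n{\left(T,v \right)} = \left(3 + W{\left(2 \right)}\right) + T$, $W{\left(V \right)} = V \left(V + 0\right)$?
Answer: $5776$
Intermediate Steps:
$W{\left(V \right)} = V^{2}$ ($W{\left(V \right)} = V V = V^{2}$)
$n{\left(T,v \right)} = 7 + T$ ($n{\left(T,v \right)} = \left(3 + 2^{2}\right) + T = \left(3 + 4\right) + T = 7 + T$)
$\left(n{\left(3,2 \right)} + 66\right)^{2} = \left(\left(7 + 3\right) + 66\right)^{2} = \left(10 + 66\right)^{2} = 76^{2} = 5776$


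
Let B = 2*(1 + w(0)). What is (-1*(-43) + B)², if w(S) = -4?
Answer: 1369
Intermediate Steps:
B = -6 (B = 2*(1 - 4) = 2*(-3) = -6)
(-1*(-43) + B)² = (-1*(-43) - 6)² = (43 - 6)² = 37² = 1369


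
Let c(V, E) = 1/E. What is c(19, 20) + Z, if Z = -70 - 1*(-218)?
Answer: 2961/20 ≈ 148.05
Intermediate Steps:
Z = 148 (Z = -70 + 218 = 148)
c(19, 20) + Z = 1/20 + 148 = 2961/20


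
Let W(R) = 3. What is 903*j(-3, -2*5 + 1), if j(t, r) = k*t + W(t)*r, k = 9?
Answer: -48762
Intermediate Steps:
j(t, r) = 3*r + 9*t (j(t, r) = 9*t + 3*r = 3*r + 9*t)
903*j(-3, -2*5 + 1) = 903*(3*(-2*5 + 1) + 9*(-3)) = 903*(3*(-10 + 1) - 27) = 903*(3*(-9) - 27) = 903*(-27 - 27) = 903*(-54) = -48762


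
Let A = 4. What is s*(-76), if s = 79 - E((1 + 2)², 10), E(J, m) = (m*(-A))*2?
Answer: -12084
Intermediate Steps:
E(J, m) = -8*m (E(J, m) = (m*(-1*4))*2 = (m*(-4))*2 = -4*m*2 = -8*m)
s = 159 (s = 79 - (-8)*10 = 79 - 1*(-80) = 79 + 80 = 159)
s*(-76) = 159*(-76) = -12084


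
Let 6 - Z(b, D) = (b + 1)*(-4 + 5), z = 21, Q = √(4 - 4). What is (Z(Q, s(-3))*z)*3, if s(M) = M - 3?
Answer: 315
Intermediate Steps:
s(M) = -3 + M
Q = 0 (Q = √0 = 0)
Z(b, D) = 5 - b (Z(b, D) = 6 - (b + 1)*(-4 + 5) = 6 - (1 + b) = 6 + (-1 - b) = 5 - b)
(Z(Q, s(-3))*z)*3 = ((5 - 1*0)*21)*3 = ((5 + 0)*21)*3 = (5*21)*3 = 105*3 = 315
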